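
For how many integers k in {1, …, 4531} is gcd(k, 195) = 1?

2231

195 = 3·5·13. Inclusion–exclusion on these primes:
4531 − ⌊4531/3⌋ − ⌊4531/5⌋ − ⌊4531/13⌋ + ⌊4531/15⌋ + ⌊4531/39⌋ + ⌊4531/65⌋ − ⌊4531/195⌋ = 2231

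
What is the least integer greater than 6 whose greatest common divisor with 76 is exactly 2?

10

gcd(k, 76) = 2 forces 2 | k; write k = 2s. Then gcd(2s, 2·38) = 2·gcd(s, 38), so need gcd(s, 38) = 1.
2s > 6 gives s ≥ 4. The least s ≥ 4 coprime to 38 is 5, so k = 2·5 = 10.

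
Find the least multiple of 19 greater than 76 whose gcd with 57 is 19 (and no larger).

95

Multiples of 19 above 76: 19·5, 19·6, … . Need the cofactor coprime to 57/19 = 3.
Checking s = 5, 6, … the first with gcd(s, 3) = 1 is s = 5, giving 95.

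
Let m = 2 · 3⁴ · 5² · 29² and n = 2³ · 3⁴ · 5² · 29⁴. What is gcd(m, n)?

3406050

min exponent per shared prime: 2 · 3⁴ · 5² · 29² = 3406050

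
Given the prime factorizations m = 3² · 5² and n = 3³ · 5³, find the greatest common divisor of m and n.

min exponent per shared prime: 3² · 5² = 225

225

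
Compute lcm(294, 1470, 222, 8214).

2012430

294 = 2 · 3 · 7²; 1470 = 2 · 3 · 5 · 7²; 222 = 2 · 3 · 37; 8214 = 2 · 3 · 37²
lcm takes max exponent of each prime: 2 · 3 · 5 · 7² · 37² = 2012430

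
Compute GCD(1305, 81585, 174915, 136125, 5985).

gcd(1305, 81585): 81585 = 62·1305 + 675; 1305 = 1·675 + 630; 675 = 1·630 + 45; 630 = 14·45 + 0 → 45
gcd(45, 174915): 174915 = 3887·45 + 0 → 45
gcd(45, 136125): 136125 = 3025·45 + 0 → 45
gcd(45, 5985): 5985 = 133·45 + 0 → 45

45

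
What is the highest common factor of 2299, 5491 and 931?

gcd(2299, 5491): 5491 = 2·2299 + 893; 2299 = 2·893 + 513; 893 = 1·513 + 380; 513 = 1·380 + 133; 380 = 2·133 + 114; 133 = 1·114 + 19; 114 = 6·19 + 0 → 19
gcd(19, 931): 931 = 49·19 + 0 → 19

19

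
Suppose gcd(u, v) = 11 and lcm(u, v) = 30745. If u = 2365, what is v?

Using uv = gcd(u,v)·lcm(u,v) = 11·30745 = 338195, we get v = 338195/2365 = 143.

143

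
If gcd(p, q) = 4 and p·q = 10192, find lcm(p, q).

For any two positive integers, gcd × lcm equals their product. Hence lcm = 10192 / 4 = 2548.

2548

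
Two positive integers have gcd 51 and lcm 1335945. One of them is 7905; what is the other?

p·q = gcd·lcm = 51·1335945 = 68133195, so q = 68133195/7905 = 8619.

8619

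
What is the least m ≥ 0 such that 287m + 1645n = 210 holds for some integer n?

230

gcd(287, 1645) = 7 (Euclid: 1645 = 5·287 + 210; 287 = 1·210 + 77; 210 = 2·77 + 56; 77 = 1·56 + 21; 56 = 2·21 + 14; 21 = 1·14 + 7; 14 = 2·7 + 0), and 7 | 210.
Extended Euclid: 287·(86) + 1645·(-15) = 7. Scale by 30: m₀ = 2580.
General solution m = m₀ + 235t; reducing mod 235 gives m = 230 (and n = -40).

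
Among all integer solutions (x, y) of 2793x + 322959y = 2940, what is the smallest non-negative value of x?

1273

gcd(2793, 322959) = 147 (Euclid: 322959 = 115·2793 + 1764; 2793 = 1·1764 + 1029; 1764 = 1·1029 + 735; 1029 = 1·735 + 294; 735 = 2·294 + 147; 294 = 2·147 + 0), and 147 | 2940.
Extended Euclid: 2793·(-925) + 322959·(8) = 147. Scale by 20: x₀ = -18500.
General solution x = x₀ + 2197t; reducing mod 2197 gives x = 1273 (and y = -11).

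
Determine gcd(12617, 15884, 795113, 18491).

gcd(12617, 15884): 15884 = 1·12617 + 3267; 12617 = 3·3267 + 2816; 3267 = 1·2816 + 451; 2816 = 6·451 + 110; 451 = 4·110 + 11; 110 = 10·11 + 0 → 11
gcd(11, 795113): 795113 = 72283·11 + 0 → 11
gcd(11, 18491): 18491 = 1681·11 + 0 → 11

11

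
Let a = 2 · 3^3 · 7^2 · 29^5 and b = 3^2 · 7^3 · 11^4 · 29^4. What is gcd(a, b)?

311910921

min exponent per shared prime: 3^2 · 7^2 · 29^4 = 311910921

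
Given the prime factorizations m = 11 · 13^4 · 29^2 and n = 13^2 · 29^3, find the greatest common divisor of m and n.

min exponent per shared prime: 13^2 · 29^2 = 142129

142129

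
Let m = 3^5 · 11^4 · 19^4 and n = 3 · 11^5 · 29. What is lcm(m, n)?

147904742983437

max exponent per prime: 3^5 · 11^5 · 19^4 · 29 = 147904742983437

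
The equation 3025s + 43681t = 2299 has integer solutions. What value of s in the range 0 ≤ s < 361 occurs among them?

304

Euclid: 43681 = 14·3025 + 1331; 3025 = 2·1331 + 363; 1331 = 3·363 + 242; 363 = 1·242 + 121; 242 = 2·121 + 0 → gcd = 121; 2299 = 121·19.
Back-substitution yields 3025·(130) + 43681·(-9) = 121, so one solution is s = 130·19 = 2470, t = -9·19 = -171.
Solutions in s differ by 43681/121 = 361; the one in [0, 361) is 2470 mod 361 = 304.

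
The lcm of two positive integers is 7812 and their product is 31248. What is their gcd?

gcd·lcm = product, so gcd = 31248/7812 = 4.

4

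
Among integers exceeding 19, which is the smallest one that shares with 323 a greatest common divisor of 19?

323 = 19·17. Any x with gcd(x, 323) = 19 is a multiple of 19, say 19s, with s coprime to 17.
Need s > 19/19, so s ≥ 2. First s ≥ 2 with gcd(s, 17) = 1 is s = 2. Thus x = 19·2 = 38.

38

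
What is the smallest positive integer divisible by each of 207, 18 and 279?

12834

207 = 3² · 23; 18 = 2 · 3²; 279 = 3² · 31
lcm takes max exponent of each prime: 2 · 3² · 23 · 31 = 12834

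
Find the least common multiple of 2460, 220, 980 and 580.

38452260

2460 = 2² · 3 · 5 · 41; 220 = 2² · 5 · 11; 980 = 2² · 5 · 7²; 580 = 2² · 5 · 29
lcm takes max exponent of each prime: 2² · 3 · 5 · 7² · 11 · 29 · 41 = 38452260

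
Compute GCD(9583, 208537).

7

Euclid: 208537 = 21·9583 + 7294; 9583 = 1·7294 + 2289; 7294 = 3·2289 + 427; 2289 = 5·427 + 154; 427 = 2·154 + 119; 154 = 1·119 + 35; 119 = 3·35 + 14; 35 = 2·14 + 7; 14 = 2·7 + 0. Last nonzero remainder: 7.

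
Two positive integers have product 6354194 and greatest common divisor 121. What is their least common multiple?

gcd·lcm = product, so lcm = 6354194/121 = 52514.

52514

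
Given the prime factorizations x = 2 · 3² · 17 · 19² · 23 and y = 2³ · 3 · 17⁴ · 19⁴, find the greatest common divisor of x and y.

36822

min exponent per shared prime: 2 · 3 · 17 · 19² = 36822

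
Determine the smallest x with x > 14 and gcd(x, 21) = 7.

gcd(x, 21) = 7 forces 7 | x; write x = 7s. Then gcd(7s, 7·3) = 7·gcd(s, 3), so need gcd(s, 3) = 1.
7s > 14 gives s ≥ 3. The least s ≥ 3 coprime to 3 is 4, so x = 7·4 = 28.

28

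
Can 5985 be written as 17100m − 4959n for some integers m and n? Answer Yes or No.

gcd(17100, 4959): 17100 = 3·4959 + 2223; 4959 = 2·2223 + 513; 2223 = 4·513 + 171; 513 = 3·171 + 0 → 171
171 divides 5985, so a solution exists.

Yes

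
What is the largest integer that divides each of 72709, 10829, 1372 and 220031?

7

gcd(72709, 10829): 72709 = 6·10829 + 7735; 10829 = 1·7735 + 3094; 7735 = 2·3094 + 1547; 3094 = 2·1547 + 0 → 1547
gcd(1547, 1372): 1547 = 1·1372 + 175; 1372 = 7·175 + 147; 175 = 1·147 + 28; 147 = 5·28 + 7; 28 = 4·7 + 0 → 7
gcd(7, 220031): 220031 = 31433·7 + 0 → 7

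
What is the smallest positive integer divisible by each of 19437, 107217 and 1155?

116330445

19437 = 3 · 11 · 19 · 31; 107217 = 3³ · 11 · 19²; 1155 = 3 · 5 · 7 · 11
lcm takes max exponent of each prime: 3³ · 5 · 7 · 11 · 19² · 31 = 116330445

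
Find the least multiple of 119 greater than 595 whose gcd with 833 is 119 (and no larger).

Multiples of 119 above 595: 119·6, 119·7, … . Need the cofactor coprime to 833/119 = 7.
Checking s = 6, 7, … the first with gcd(s, 7) = 1 is s = 6, giving 714.

714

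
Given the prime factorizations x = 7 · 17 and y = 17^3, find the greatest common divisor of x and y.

min exponent per shared prime: 17 = 17

17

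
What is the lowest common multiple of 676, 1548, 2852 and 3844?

5782410036

676 = 2² · 13²; 1548 = 2² · 3² · 43; 2852 = 2² · 23 · 31; 3844 = 2² · 31²
lcm takes max exponent of each prime: 2² · 3² · 13² · 23 · 31² · 43 = 5782410036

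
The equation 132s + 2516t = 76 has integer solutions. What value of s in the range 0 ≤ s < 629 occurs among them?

gcd(132, 2516) = 4 (Euclid: 2516 = 19·132 + 8; 132 = 16·8 + 4; 8 = 2·4 + 0), and 4 | 76.
Extended Euclid: 132·(305) + 2516·(-16) = 4. Scale by 19: s₀ = 5795.
General solution s = s₀ + 629k; reducing mod 629 gives s = 134 (and t = -7).

134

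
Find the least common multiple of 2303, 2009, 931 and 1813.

lcm(2303, 2009) = 2303·2009/gcd = 4626727/49 = 94423
lcm(94423, 931) = 94423·931/gcd = 87907813/49 = 1794037
lcm(1794037, 1813) = 1794037·1813/gcd = 3252589081/49 = 66379369

66379369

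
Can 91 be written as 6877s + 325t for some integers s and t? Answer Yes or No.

By Bézout, 6877s + 325t = 91 has integer solutions iff gcd(6877, 325) | 91.
Euclid: 6877 = 21·325 + 52; 325 = 6·52 + 13; 52 = 4·13 + 0. gcd = 13; 91 mod 13 = 0. Yes.

Yes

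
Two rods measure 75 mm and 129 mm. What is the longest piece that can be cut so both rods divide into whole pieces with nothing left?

3

Euclid: 129 = 1·75 + 54; 75 = 1·54 + 21; 54 = 2·21 + 12; 21 = 1·12 + 9; 12 = 1·9 + 3; 9 = 3·3 + 0. Last nonzero remainder: 3.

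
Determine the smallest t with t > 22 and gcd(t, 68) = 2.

gcd(t, 68) = 2 forces 2 | t; write t = 2s. Then gcd(2s, 2·34) = 2·gcd(s, 34), so need gcd(s, 34) = 1.
2s > 22 gives s ≥ 12. The least s ≥ 12 coprime to 34 is 13, so t = 2·13 = 26.

26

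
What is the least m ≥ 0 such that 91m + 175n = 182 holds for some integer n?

Reduce mod 175: 91m ≡ 182 (mod 175). With g = gcd(91, 175) = 7 dividing 182, divide through: 13m ≡ 26 (mod 25).
Since gcd(13, 25) = 1, m ≡ 26·(13)⁻¹ ≡ 2 (mod 25). Smallest non-negative: 2.

2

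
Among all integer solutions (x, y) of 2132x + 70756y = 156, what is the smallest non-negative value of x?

14669

Euclid: 70756 = 33·2132 + 400; 2132 = 5·400 + 132; 400 = 3·132 + 4; 132 = 33·4 + 0 → gcd = 4; 156 = 4·39.
Back-substitution yields 2132·(-531) + 70756·(16) = 4, so one solution is x = -531·39 = -20709, y = 16·39 = 624.
Solutions in x differ by 70756/4 = 17689; the one in [0, 17689) is -20709 mod 17689 = 14669.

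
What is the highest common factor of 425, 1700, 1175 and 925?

425 = 5² · 17; 1700 = 2² · 5² · 17; 1175 = 5² · 47; 925 = 5² · 37
gcd takes min exponent of each prime: 5² = 25

25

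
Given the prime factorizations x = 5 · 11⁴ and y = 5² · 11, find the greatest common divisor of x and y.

min exponent per shared prime: 5 · 11 = 55

55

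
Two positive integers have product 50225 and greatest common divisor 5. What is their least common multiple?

gcd·lcm = product, so lcm = 50225/5 = 10045.

10045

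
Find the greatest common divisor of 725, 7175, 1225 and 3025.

25

725 = 5² · 29; 7175 = 5² · 7 · 41; 1225 = 5² · 7²; 3025 = 5² · 11²
gcd takes min exponent of each prime: 5² = 25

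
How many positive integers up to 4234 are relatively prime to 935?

Prime factors of 935: 5, 11, 17. Count integers ≤ 4234 divisible by none of them.
By inclusion–exclusion: 4234 − ⌊4234/5⌋ − ⌊4234/11⌋ − ⌊4234/17⌋ + ⌊4234/55⌋ + ⌊4234/85⌋ + ⌊4234/187⌋ − ⌊4234/935⌋ = 2898.

2898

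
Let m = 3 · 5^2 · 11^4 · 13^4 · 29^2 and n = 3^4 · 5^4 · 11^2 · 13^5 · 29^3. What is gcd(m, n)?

min exponent per shared prime: 3 · 5^2 · 11^2 · 13^4 · 29^2 = 217979694075

217979694075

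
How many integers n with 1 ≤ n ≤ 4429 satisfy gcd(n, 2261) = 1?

Prime factors of 2261: 7, 17, 19. Count integers ≤ 4429 divisible by none of them.
By inclusion–exclusion: 4429 − ⌊4429/7⌋ − ⌊4429/17⌋ − ⌊4429/19⌋ + ⌊4429/119⌋ + ⌊4429/133⌋ + ⌊4429/323⌋ − ⌊4429/2261⌋ = 3386.

3386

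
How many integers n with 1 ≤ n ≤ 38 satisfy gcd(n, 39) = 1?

24

Prime factors of 39: 3, 13. Count integers ≤ 38 divisible by none of them.
By inclusion–exclusion: 38 − ⌊38/3⌋ − ⌊38/13⌋ + ⌊38/39⌋ = 24.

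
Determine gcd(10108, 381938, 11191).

gcd(10108, 381938): 381938 = 37·10108 + 7942; 10108 = 1·7942 + 2166; 7942 = 3·2166 + 1444; 2166 = 1·1444 + 722; 1444 = 2·722 + 0 → 722
gcd(722, 11191): 11191 = 15·722 + 361; 722 = 2·361 + 0 → 361

361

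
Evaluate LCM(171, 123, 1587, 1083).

70467561

171 = 3² · 19; 123 = 3 · 41; 1587 = 3 · 23²; 1083 = 3 · 19²
lcm takes max exponent of each prime: 3² · 19² · 23² · 41 = 70467561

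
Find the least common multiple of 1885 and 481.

gcd first: 1885 = 3·481 + 442; 481 = 1·442 + 39; 442 = 11·39 + 13; 39 = 3·13 + 0 → gcd = 13
lcm = 1885·481/gcd = 906685/13 = 69745

69745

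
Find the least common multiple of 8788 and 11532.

25335804

gcd first: 11532 = 1·8788 + 2744; 8788 = 3·2744 + 556; 2744 = 4·556 + 520; 556 = 1·520 + 36; 520 = 14·36 + 16; 36 = 2·16 + 4; 16 = 4·4 + 0 → gcd = 4
lcm = 8788·11532/gcd = 101343216/4 = 25335804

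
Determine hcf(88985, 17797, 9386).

gcd(88985, 17797): 88985 = 5·17797 + 0 → 17797
gcd(17797, 9386): 17797 = 1·9386 + 8411; 9386 = 1·8411 + 975; 8411 = 8·975 + 611; 975 = 1·611 + 364; 611 = 1·364 + 247; 364 = 1·247 + 117; 247 = 2·117 + 13; 117 = 9·13 + 0 → 13

13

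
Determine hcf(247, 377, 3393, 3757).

13

gcd(247, 377): 377 = 1·247 + 130; 247 = 1·130 + 117; 130 = 1·117 + 13; 117 = 9·13 + 0 → 13
gcd(13, 3393): 3393 = 261·13 + 0 → 13
gcd(13, 3757): 3757 = 289·13 + 0 → 13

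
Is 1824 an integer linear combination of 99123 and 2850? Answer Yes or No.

gcd(99123, 2850): 99123 = 34·2850 + 2223; 2850 = 1·2223 + 627; 2223 = 3·627 + 342; 627 = 1·342 + 285; 342 = 1·285 + 57; 285 = 5·57 + 0 → 57
57 divides 1824, so a solution exists.

Yes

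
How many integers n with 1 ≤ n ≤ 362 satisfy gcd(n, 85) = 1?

85 = 5·17. Inclusion–exclusion on these primes:
362 − ⌊362/5⌋ − ⌊362/17⌋ + ⌊362/85⌋ = 273

273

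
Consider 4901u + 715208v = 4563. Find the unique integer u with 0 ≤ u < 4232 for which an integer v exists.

Euclid: 715208 = 145·4901 + 4563; 4901 = 1·4563 + 338; 4563 = 13·338 + 169; 338 = 2·169 + 0 → gcd = 169; 4563 = 169·27.
Back-substitution yields 4901·(-2043) + 715208·(14) = 169, so one solution is u = -2043·27 = -55161, v = 14·27 = 378.
Solutions in u differ by 715208/169 = 4232; the one in [0, 4232) is -55161 mod 4232 = 4087.

4087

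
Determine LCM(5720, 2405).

5720 = 2³ · 5 · 11 · 13; 2405 = 5 · 13 · 37
max exponents: 2³ · 5 · 11 · 13 · 37 = 211640

211640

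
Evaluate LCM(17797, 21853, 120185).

276580418465

17797 = 13 · 37²; 21853 = 13 · 41²; 120185 = 5 · 13 · 43²
lcm takes max exponent of each prime: 5 · 13 · 37² · 41² · 43² = 276580418465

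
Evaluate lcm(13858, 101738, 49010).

604832410

lcm(13858, 101738) = 13858·101738/gcd = 1409885204/338 = 4171258
lcm(4171258, 49010) = 4171258·49010/gcd = 204433354580/338 = 604832410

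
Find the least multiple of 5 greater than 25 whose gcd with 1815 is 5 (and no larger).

35

gcd(t, 1815) = 5 forces 5 | t; write t = 5s. Then gcd(5s, 5·363) = 5·gcd(s, 363), so need gcd(s, 363) = 1.
5s > 25 gives s ≥ 6. The least s ≥ 6 coprime to 363 is 7, so t = 5·7 = 35.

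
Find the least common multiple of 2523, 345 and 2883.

2523 = 3 · 29²; 345 = 3 · 5 · 23; 2883 = 3 · 31²
lcm takes max exponent of each prime: 3 · 5 · 23 · 29² · 31² = 278829345

278829345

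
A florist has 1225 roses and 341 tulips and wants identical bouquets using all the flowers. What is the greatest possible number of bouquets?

Euclid: 1225 = 3·341 + 202; 341 = 1·202 + 139; 202 = 1·139 + 63; 139 = 2·63 + 13; 63 = 4·13 + 11; 13 = 1·11 + 2; 11 = 5·2 + 1; 2 = 2·1 + 0. Last nonzero remainder: 1.

1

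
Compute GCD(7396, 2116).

7396 = 2² · 43²
2116 = 2² · 23²
Common: 2² = 4

4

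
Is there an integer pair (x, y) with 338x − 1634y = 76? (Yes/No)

Yes

gcd(338, 1634): 1634 = 4·338 + 282; 338 = 1·282 + 56; 282 = 5·56 + 2; 56 = 28·2 + 0 → 2
2 divides 76, so a solution exists.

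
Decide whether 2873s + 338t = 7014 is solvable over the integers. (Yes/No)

gcd(2873, 338): 2873 = 8·338 + 169; 338 = 2·169 + 0 → 169
169 does not divide 7014, so a solution does not exist.

No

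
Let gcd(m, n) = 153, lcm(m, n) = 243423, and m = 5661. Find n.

6579

Using mn = gcd(m,n)·lcm(m,n) = 153·243423 = 37243719, we get n = 37243719/5661 = 6579.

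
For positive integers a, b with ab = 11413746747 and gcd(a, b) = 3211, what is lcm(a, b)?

gcd·lcm = product, so lcm = 11413746747/3211 = 3554577.

3554577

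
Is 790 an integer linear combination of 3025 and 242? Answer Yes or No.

No

gcd(3025, 242): 3025 = 12·242 + 121; 242 = 2·121 + 0 → 121
121 does not divide 790, so a solution does not exist.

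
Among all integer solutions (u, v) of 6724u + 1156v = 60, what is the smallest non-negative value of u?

gcd(6724, 1156) = 4 (Euclid: 6724 = 5·1156 + 944; 1156 = 1·944 + 212; 944 = 4·212 + 96; 212 = 2·96 + 20; 96 = 4·20 + 16; 20 = 1·16 + 4; 16 = 4·4 + 0), and 4 | 60.
Extended Euclid: 6724·(-60) + 1156·(349) = 4. Scale by 15: u₀ = -900.
General solution u = u₀ + 289t; reducing mod 289 gives u = 256 (and v = -1489).

256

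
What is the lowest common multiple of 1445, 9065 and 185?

2619785

1445 = 5 · 17²; 9065 = 5 · 7² · 37; 185 = 5 · 37
lcm takes max exponent of each prime: 5 · 7² · 17² · 37 = 2619785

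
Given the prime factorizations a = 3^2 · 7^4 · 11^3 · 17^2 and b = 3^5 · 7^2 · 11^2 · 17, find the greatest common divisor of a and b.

907137

min exponent per shared prime: 3^2 · 7^2 · 11^2 · 17 = 907137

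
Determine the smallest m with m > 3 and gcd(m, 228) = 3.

9

228 = 3·76. Any m with gcd(m, 228) = 3 is a multiple of 3, say 3s, with s coprime to 76.
Need s > 3/3, so s ≥ 2. First s ≥ 2 with gcd(s, 76) = 1 is s = 3. Thus m = 3·3 = 9.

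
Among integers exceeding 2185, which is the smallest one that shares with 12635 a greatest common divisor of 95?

2280

12635 = 95·133. Any m with gcd(m, 12635) = 95 is a multiple of 95, say 95s, with s coprime to 133.
Need s > 2185/95, so s ≥ 24. First s ≥ 24 with gcd(s, 133) = 1 is s = 24. Thus m = 95·24 = 2280.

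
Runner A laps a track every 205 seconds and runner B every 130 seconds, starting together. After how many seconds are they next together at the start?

5330

gcd first: 205 = 1·130 + 75; 130 = 1·75 + 55; 75 = 1·55 + 20; 55 = 2·20 + 15; 20 = 1·15 + 5; 15 = 3·5 + 0 → gcd = 5
lcm = 205·130/gcd = 26650/5 = 5330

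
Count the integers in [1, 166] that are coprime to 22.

22 = 2·11. Inclusion–exclusion on these primes:
166 − ⌊166/2⌋ − ⌊166/11⌋ + ⌊166/22⌋ = 75

75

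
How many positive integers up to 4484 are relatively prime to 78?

78 = 2·3·13. Inclusion–exclusion on these primes:
4484 − ⌊4484/2⌋ − ⌊4484/3⌋ − ⌊4484/13⌋ + ⌊4484/6⌋ + ⌊4484/26⌋ + ⌊4484/39⌋ − ⌊4484/78⌋ = 1380

1380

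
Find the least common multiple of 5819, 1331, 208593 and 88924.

2510143915356

lcm(5819, 1331) = 5819·1331/gcd = 7745089/11 = 704099
lcm(704099, 208593) = 704099·208593/gcd = 146870122707/11 = 13351829337
lcm(13351829337, 88924) = 13351829337·88924/gcd = 1187298071963388/473 = 2510143915356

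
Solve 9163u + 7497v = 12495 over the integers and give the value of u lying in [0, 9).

Euclid: 9163 = 1·7497 + 1666; 7497 = 4·1666 + 833; 1666 = 2·833 + 0 → gcd = 833; 12495 = 833·15.
Back-substitution yields 9163·(-4) + 7497·(5) = 833, so one solution is u = -4·15 = -60, v = 5·15 = 75.
Solutions in u differ by 7497/833 = 9; the one in [0, 9) is -60 mod 9 = 3.

3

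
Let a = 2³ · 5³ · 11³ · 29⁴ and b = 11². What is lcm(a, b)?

941391011000

max exponent per prime: 2³ · 5³ · 11³ · 29⁴ = 941391011000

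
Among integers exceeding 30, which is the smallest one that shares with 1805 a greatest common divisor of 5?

35

Multiples of 5 above 30: 5·7, 5·8, … . Need the cofactor coprime to 1805/5 = 361.
Checking s = 7, 8, … the first with gcd(s, 361) = 1 is s = 7, giving 35.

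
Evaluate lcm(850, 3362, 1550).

850 = 2 · 5² · 17; 3362 = 2 · 41²; 1550 = 2 · 5² · 31
lcm takes max exponent of each prime: 2 · 5² · 17 · 31 · 41² = 44294350

44294350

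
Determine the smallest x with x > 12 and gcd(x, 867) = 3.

15

Multiples of 3 above 12: 3·5, 3·6, … . Need the cofactor coprime to 867/3 = 289.
Checking s = 5, 6, … the first with gcd(s, 289) = 1 is s = 5, giving 15.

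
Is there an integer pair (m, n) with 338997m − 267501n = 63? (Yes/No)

By Bézout, 338997m − 267501n = 63 has integer solutions iff gcd(338997, 267501) | 63.
Euclid: 338997 = 1·267501 + 71496; 267501 = 3·71496 + 53013; 71496 = 1·53013 + 18483; 53013 = 2·18483 + 16047; 18483 = 1·16047 + 2436; 16047 = 6·2436 + 1431; 2436 = 1·1431 + 1005; 1431 = 1·1005 + 426; 1005 = 2·426 + 153; 426 = 2·153 + 120; 153 = 1·120 + 33; 120 = 3·33 + 21; 33 = 1·21 + 12; 21 = 1·12 + 9; 12 = 1·9 + 3; 9 = 3·3 + 0. gcd = 3; 63 mod 3 = 0. Yes.

Yes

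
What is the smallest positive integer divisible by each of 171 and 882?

16758

171 = 3² · 19; 882 = 2 · 3² · 7²
max exponents: 2 · 3² · 7² · 19 = 16758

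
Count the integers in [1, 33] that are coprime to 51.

21

51 = 3·17. Inclusion–exclusion on these primes:
33 − ⌊33/3⌋ − ⌊33/17⌋ + ⌊33/51⌋ = 21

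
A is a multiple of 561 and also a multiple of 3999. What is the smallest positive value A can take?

747813

gcd first: 3999 = 7·561 + 72; 561 = 7·72 + 57; 72 = 1·57 + 15; 57 = 3·15 + 12; 15 = 1·12 + 3; 12 = 4·3 + 0 → gcd = 3
lcm = 561·3999/gcd = 2243439/3 = 747813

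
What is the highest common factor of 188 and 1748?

Euclid: 1748 = 9·188 + 56; 188 = 3·56 + 20; 56 = 2·20 + 16; 20 = 1·16 + 4; 16 = 4·4 + 0. Last nonzero remainder: 4.

4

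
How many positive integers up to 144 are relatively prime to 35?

100

Prime factors of 35: 5, 7. Count integers ≤ 144 divisible by none of them.
By inclusion–exclusion: 144 − ⌊144/5⌋ − ⌊144/7⌋ + ⌊144/35⌋ = 100.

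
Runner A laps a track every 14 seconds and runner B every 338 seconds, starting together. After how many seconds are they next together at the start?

2366

14 = 2 · 7; 338 = 2 · 13²
max exponents: 2 · 7 · 13² = 2366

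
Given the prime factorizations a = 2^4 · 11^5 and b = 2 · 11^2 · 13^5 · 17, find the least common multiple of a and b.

max exponent per prime: 2^4 · 11^5 · 13^5 · 17 = 16264813632496

16264813632496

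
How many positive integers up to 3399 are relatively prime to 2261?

2261 = 7·17·19. Inclusion–exclusion on these primes:
3399 − ⌊3399/7⌋ − ⌊3399/17⌋ − ⌊3399/19⌋ + ⌊3399/119⌋ + ⌊3399/133⌋ + ⌊3399/323⌋ − ⌊3399/2261⌋ = 2599

2599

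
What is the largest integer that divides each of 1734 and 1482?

Euclid: 1734 = 1·1482 + 252; 1482 = 5·252 + 222; 252 = 1·222 + 30; 222 = 7·30 + 12; 30 = 2·12 + 6; 12 = 2·6 + 0. Last nonzero remainder: 6.

6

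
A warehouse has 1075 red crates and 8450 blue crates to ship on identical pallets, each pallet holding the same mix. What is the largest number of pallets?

Euclid: 8450 = 7·1075 + 925; 1075 = 1·925 + 150; 925 = 6·150 + 25; 150 = 6·25 + 0. Last nonzero remainder: 25.

25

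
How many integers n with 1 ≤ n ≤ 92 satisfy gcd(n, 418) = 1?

418 = 2·11·19. Inclusion–exclusion on these primes:
92 − ⌊92/2⌋ − ⌊92/11⌋ − ⌊92/19⌋ + ⌊92/22⌋ + ⌊92/38⌋ + ⌊92/209⌋ − ⌊92/418⌋ = 40

40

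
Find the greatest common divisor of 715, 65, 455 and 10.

5

gcd(715, 65): 715 = 11·65 + 0 → 65
gcd(65, 455): 455 = 7·65 + 0 → 65
gcd(65, 10): 65 = 6·10 + 5; 10 = 2·5 + 0 → 5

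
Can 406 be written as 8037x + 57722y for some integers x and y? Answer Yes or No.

By Bézout, 8037x + 57722y = 406 has integer solutions iff gcd(8037, 57722) | 406.
Euclid: 57722 = 7·8037 + 1463; 8037 = 5·1463 + 722; 1463 = 2·722 + 19; 722 = 38·19 + 0. gcd = 19; 406 mod 19 = 7. No.

No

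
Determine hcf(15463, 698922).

15463 = 7 · 47²
698922 = 2 · 3³ · 7 · 43²
Common: 7 = 7

7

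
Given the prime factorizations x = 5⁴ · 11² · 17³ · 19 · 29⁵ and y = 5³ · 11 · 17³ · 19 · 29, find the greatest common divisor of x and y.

3722211625

min exponent per shared prime: 5³ · 11 · 17³ · 19 · 29 = 3722211625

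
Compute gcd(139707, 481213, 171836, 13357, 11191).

361

139707 = 3² · 19² · 43; 481213 = 19² · 31 · 43; 171836 = 2² · 7 · 17 · 19²; 13357 = 19² · 37; 11191 = 19² · 31
gcd takes min exponent of each prime: 19² = 361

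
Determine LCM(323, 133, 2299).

323 = 17 · 19; 133 = 7 · 19; 2299 = 11² · 19
lcm takes max exponent of each prime: 7 · 11² · 17 · 19 = 273581

273581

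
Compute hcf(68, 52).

4

Euclid: 68 = 1·52 + 16; 52 = 3·16 + 4; 16 = 4·4 + 0. Last nonzero remainder: 4.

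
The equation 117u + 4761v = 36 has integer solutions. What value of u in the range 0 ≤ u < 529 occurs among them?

41

Reduce mod 4761: 117u ≡ 36 (mod 4761). With g = gcd(117, 4761) = 9 dividing 36, divide through: 13u ≡ 4 (mod 529).
Since gcd(13, 529) = 1, u ≡ 4·(13)⁻¹ ≡ 41 (mod 529). Smallest non-negative: 41.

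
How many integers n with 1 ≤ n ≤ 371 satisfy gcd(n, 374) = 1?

374 = 2·11·17. Inclusion–exclusion on these primes:
371 − ⌊371/2⌋ − ⌊371/11⌋ − ⌊371/17⌋ + ⌊371/22⌋ + ⌊371/34⌋ + ⌊371/187⌋ − ⌊371/374⌋ = 159

159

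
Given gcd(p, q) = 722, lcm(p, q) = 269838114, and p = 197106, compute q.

Using pq = gcd(p,q)·lcm(p,q) = 722·269838114 = 194823118308, we get q = 194823118308/197106 = 988418.

988418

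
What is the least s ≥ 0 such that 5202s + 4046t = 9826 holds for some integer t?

gcd(5202, 4046) = 578 (Euclid: 5202 = 1·4046 + 1156; 4046 = 3·1156 + 578; 1156 = 2·578 + 0), and 578 | 9826.
Extended Euclid: 5202·(-3) + 4046·(4) = 578. Scale by 17: s₀ = -51.
General solution s = s₀ + 7k; reducing mod 7 gives s = 5 (and t = -4).

5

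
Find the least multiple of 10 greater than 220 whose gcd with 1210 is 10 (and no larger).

230

1210 = 10·121. Any x with gcd(x, 1210) = 10 is a multiple of 10, say 10s, with s coprime to 121.
Need s > 220/10, so s ≥ 23. First s ≥ 23 with gcd(s, 121) = 1 is s = 23. Thus x = 10·23 = 230.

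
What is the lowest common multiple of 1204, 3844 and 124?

1157044

lcm(1204, 3844) = 1204·3844/gcd = 4628176/4 = 1157044
lcm(1157044, 124) = 1157044·124/gcd = 143473456/124 = 1157044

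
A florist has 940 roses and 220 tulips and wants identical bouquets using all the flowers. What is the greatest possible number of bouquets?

940 = 2² · 5 · 47
220 = 2² · 5 · 11
Common: 2² · 5 = 20

20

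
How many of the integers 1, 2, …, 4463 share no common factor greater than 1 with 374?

374 = 2·11·17. Inclusion–exclusion on these primes:
4463 − ⌊4463/2⌋ − ⌊4463/11⌋ − ⌊4463/17⌋ + ⌊4463/22⌋ + ⌊4463/34⌋ + ⌊4463/187⌋ − ⌊4463/374⌋ = 1910

1910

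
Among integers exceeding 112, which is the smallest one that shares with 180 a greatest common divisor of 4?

116

gcd(k, 180) = 4 forces 4 | k; write k = 4s. Then gcd(4s, 4·45) = 4·gcd(s, 45), so need gcd(s, 45) = 1.
4s > 112 gives s ≥ 29. The least s ≥ 29 coprime to 45 is 29, so k = 4·29 = 116.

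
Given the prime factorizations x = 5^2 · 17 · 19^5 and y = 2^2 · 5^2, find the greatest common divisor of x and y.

min exponent per shared prime: 5^2 = 25

25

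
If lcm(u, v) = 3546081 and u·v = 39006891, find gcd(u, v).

From gcd × lcm = uv: gcd = 39006891 / 3546081 = 11.

11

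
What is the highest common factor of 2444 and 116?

2444 = 2² · 13 · 47
116 = 2² · 29
Common: 2² = 4

4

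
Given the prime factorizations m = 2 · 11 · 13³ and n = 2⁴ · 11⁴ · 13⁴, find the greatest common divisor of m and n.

min exponent per shared prime: 2 · 11 · 13³ = 48334

48334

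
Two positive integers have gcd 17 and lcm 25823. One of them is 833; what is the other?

527

Using mn = gcd(m,n)·lcm(m,n) = 17·25823 = 438991, we get n = 438991/833 = 527.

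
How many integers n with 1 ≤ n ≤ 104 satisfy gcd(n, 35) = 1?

72

Prime factors of 35: 5, 7. Count integers ≤ 104 divisible by none of them.
By inclusion–exclusion: 104 − ⌊104/5⌋ − ⌊104/7⌋ + ⌊104/35⌋ = 72.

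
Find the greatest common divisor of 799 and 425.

Euclid: 799 = 1·425 + 374; 425 = 1·374 + 51; 374 = 7·51 + 17; 51 = 3·17 + 0. Last nonzero remainder: 17.

17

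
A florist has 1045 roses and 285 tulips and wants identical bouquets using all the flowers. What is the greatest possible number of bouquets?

Euclid: 1045 = 3·285 + 190; 285 = 1·190 + 95; 190 = 2·95 + 0. Last nonzero remainder: 95.

95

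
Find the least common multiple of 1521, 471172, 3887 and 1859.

1072858644

lcm(1521, 471172) = 1521·471172/gcd = 716652612/169 = 4240548
lcm(4240548, 3887) = 4240548·3887/gcd = 16483010076/169 = 97532604
lcm(97532604, 1859) = 97532604·1859/gcd = 181313110836/169 = 1072858644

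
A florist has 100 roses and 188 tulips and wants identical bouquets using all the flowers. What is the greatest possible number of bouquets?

4

100 = 2² · 5²
188 = 2² · 47
Common: 2² = 4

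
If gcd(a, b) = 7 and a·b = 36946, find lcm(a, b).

5278

For any two positive integers, gcd × lcm equals their product. Hence lcm = 36946 / 7 = 5278.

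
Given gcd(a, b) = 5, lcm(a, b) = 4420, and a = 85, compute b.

Using ab = gcd(a,b)·lcm(a,b) = 5·4420 = 22100, we get b = 22100/85 = 260.

260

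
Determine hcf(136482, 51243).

Euclid: 136482 = 2·51243 + 33996; 51243 = 1·33996 + 17247; 33996 = 1·17247 + 16749; 17247 = 1·16749 + 498; 16749 = 33·498 + 315; 498 = 1·315 + 183; 315 = 1·183 + 132; 183 = 1·132 + 51; 132 = 2·51 + 30; 51 = 1·30 + 21; 30 = 1·21 + 9; 21 = 2·9 + 3; 9 = 3·3 + 0. Last nonzero remainder: 3.

3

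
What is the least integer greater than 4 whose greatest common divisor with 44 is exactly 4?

8

44 = 4·11. Any a with gcd(a, 44) = 4 is a multiple of 4, say 4s, with s coprime to 11.
Need s > 4/4, so s ≥ 2. First s ≥ 2 with gcd(s, 11) = 1 is s = 2. Thus a = 4·2 = 8.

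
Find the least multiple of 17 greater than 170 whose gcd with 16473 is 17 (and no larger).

16473 = 17·969. Any t with gcd(t, 16473) = 17 is a multiple of 17, say 17s, with s coprime to 969.
Need s > 170/17, so s ≥ 11. First s ≥ 11 with gcd(s, 969) = 1 is s = 11. Thus t = 17·11 = 187.

187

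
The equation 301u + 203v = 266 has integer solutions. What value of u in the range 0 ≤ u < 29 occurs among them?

11

gcd(301, 203) = 7 (Euclid: 301 = 1·203 + 98; 203 = 2·98 + 7; 98 = 14·7 + 0), and 7 | 266.
Extended Euclid: 301·(-2) + 203·(3) = 7. Scale by 38: u₀ = -76.
General solution u = u₀ + 29t; reducing mod 29 gives u = 11 (and v = -15).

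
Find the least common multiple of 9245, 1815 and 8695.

9245 = 5 · 43²; 1815 = 3 · 5 · 11²; 8695 = 5 · 37 · 47
lcm takes max exponent of each prime: 3 · 5 · 11² · 37 · 43² · 47 = 5835970965

5835970965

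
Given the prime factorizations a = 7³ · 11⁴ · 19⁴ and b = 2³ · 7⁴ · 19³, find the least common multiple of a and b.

36649435649288

max exponent per prime: 2³ · 7⁴ · 11⁴ · 19⁴ = 36649435649288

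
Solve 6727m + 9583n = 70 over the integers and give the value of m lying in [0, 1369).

1322

Reduce mod 9583: 6727m ≡ 70 (mod 9583). With g = gcd(6727, 9583) = 7 dividing 70, divide through: 961m ≡ 10 (mod 1369).
Since gcd(961, 1369) = 1, m ≡ 10·(961)⁻¹ ≡ 1322 (mod 1369). Smallest non-negative: 1322.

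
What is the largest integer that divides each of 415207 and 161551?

13

Euclid: 415207 = 2·161551 + 92105; 161551 = 1·92105 + 69446; 92105 = 1·69446 + 22659; 69446 = 3·22659 + 1469; 22659 = 15·1469 + 624; 1469 = 2·624 + 221; 624 = 2·221 + 182; 221 = 1·182 + 39; 182 = 4·39 + 26; 39 = 1·26 + 13; 26 = 2·13 + 0. Last nonzero remainder: 13.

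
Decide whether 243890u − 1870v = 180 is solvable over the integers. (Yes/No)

By Bézout, 243890u − 1870v = 180 has integer solutions iff gcd(243890, 1870) | 180.
Euclid: 243890 = 130·1870 + 790; 1870 = 2·790 + 290; 790 = 2·290 + 210; 290 = 1·210 + 80; 210 = 2·80 + 50; 80 = 1·50 + 30; 50 = 1·30 + 20; 30 = 1·20 + 10; 20 = 2·10 + 0. gcd = 10; 180 mod 10 = 0. Yes.

Yes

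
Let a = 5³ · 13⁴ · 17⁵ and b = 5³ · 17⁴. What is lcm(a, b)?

max exponent per prime: 5³ · 13⁴ · 17⁵ = 5069066972125

5069066972125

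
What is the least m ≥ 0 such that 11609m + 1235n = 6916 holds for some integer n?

4

Euclid: 11609 = 9·1235 + 494; 1235 = 2·494 + 247; 494 = 2·247 + 0 → gcd = 247; 6916 = 247·28.
Back-substitution yields 11609·(-2) + 1235·(19) = 247, so one solution is m = -2·28 = -56, n = 19·28 = 532.
Solutions in m differ by 1235/247 = 5; the one in [0, 5) is -56 mod 5 = 4.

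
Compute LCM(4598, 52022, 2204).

365090396

4598 = 2 · 11² · 19; 52022 = 2 · 19 · 37²; 2204 = 2² · 19 · 29
lcm takes max exponent of each prime: 2² · 11² · 19 · 29 · 37² = 365090396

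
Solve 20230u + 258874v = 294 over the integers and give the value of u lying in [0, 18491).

Euclid: 258874 = 12·20230 + 16114; 20230 = 1·16114 + 4116; 16114 = 3·4116 + 3766; 4116 = 1·3766 + 350; 3766 = 10·350 + 266; 350 = 1·266 + 84; 266 = 3·84 + 14; 84 = 6·14 + 0 → gcd = 14; 294 = 14·21.
Back-substitution yields 20230·(-2956) + 258874·(231) = 14, so one solution is u = -2956·21 = -62076, v = 231·21 = 4851.
Solutions in u differ by 258874/14 = 18491; the one in [0, 18491) is -62076 mod 18491 = 11888.

11888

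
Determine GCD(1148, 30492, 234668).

28

1148 = 2² · 7 · 41; 30492 = 2² · 3² · 7 · 11²; 234668 = 2² · 7 · 17² · 29
gcd takes min exponent of each prime: 2² · 7 = 28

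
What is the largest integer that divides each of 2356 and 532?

2356 = 2² · 19 · 31
532 = 2² · 7 · 19
Common: 2² · 19 = 76

76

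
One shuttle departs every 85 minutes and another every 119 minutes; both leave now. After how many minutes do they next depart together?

gcd first: 119 = 1·85 + 34; 85 = 2·34 + 17; 34 = 2·17 + 0 → gcd = 17
lcm = 85·119/gcd = 10115/17 = 595

595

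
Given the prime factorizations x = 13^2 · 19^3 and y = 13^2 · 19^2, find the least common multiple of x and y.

1159171

max exponent per prime: 13^2 · 19^3 = 1159171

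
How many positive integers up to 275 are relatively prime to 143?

230

Prime factors of 143: 11, 13. Count integers ≤ 275 divisible by none of them.
By inclusion–exclusion: 275 − ⌊275/11⌋ − ⌊275/13⌋ + ⌊275/143⌋ = 230.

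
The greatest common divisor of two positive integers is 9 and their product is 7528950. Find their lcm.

Since gcd(p,q)·lcm(p,q) = pq, lcm = 7528950/9 = 836550.

836550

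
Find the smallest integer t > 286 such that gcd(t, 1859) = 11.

1859 = 11·169. Any t with gcd(t, 1859) = 11 is a multiple of 11, say 11s, with s coprime to 169.
Need s > 286/11, so s ≥ 27. First s ≥ 27 with gcd(s, 169) = 1 is s = 27. Thus t = 11·27 = 297.

297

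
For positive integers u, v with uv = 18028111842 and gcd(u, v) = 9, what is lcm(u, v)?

For any two positive integers, gcd × lcm equals their product. Hence lcm = 18028111842 / 9 = 2003123538.

2003123538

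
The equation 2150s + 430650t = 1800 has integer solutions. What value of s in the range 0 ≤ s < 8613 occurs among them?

5409

gcd(2150, 430650) = 50 (Euclid: 430650 = 200·2150 + 650; 2150 = 3·650 + 200; 650 = 3·200 + 50; 200 = 4·50 + 0), and 50 | 1800.
Extended Euclid: 2150·(-2003) + 430650·(10) = 50. Scale by 36: s₀ = -72108.
General solution s = s₀ + 8613k; reducing mod 8613 gives s = 5409 (and t = -27).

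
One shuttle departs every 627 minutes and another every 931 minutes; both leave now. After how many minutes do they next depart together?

30723

gcd first: 931 = 1·627 + 304; 627 = 2·304 + 19; 304 = 16·19 + 0 → gcd = 19
lcm = 627·931/gcd = 583737/19 = 30723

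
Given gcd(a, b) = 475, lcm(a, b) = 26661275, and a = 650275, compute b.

a·b = gcd·lcm = 475·26661275 = 12664105625, so b = 12664105625/650275 = 19475.

19475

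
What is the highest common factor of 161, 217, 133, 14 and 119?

161 = 7 · 23; 217 = 7 · 31; 133 = 7 · 19; 14 = 2 · 7; 119 = 7 · 17
gcd takes min exponent of each prime: 7 = 7

7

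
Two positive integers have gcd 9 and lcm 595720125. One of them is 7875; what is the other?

Using pq = gcd(p,q)·lcm(p,q) = 9·595720125 = 5361481125, we get q = 5361481125/7875 = 680823.

680823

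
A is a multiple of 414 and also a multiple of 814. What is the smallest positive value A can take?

gcd first: 814 = 1·414 + 400; 414 = 1·400 + 14; 400 = 28·14 + 8; 14 = 1·8 + 6; 8 = 1·6 + 2; 6 = 3·2 + 0 → gcd = 2
lcm = 414·814/gcd = 336996/2 = 168498

168498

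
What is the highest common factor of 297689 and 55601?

297689 = 7 · 23 · 43²
55601 = 7 · 13² · 47
Common: 7 = 7

7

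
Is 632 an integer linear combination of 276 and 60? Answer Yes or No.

gcd(276, 60): 276 = 4·60 + 36; 60 = 1·36 + 24; 36 = 1·24 + 12; 24 = 2·12 + 0 → 12
12 does not divide 632, so a solution does not exist.

No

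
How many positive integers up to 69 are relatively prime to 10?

28

10 = 2·5. Inclusion–exclusion on these primes:
69 − ⌊69/2⌋ − ⌊69/5⌋ + ⌊69/10⌋ = 28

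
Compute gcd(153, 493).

17

153 = 3² · 17
493 = 17 · 29
Common: 17 = 17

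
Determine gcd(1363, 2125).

1

Euclid: 2125 = 1·1363 + 762; 1363 = 1·762 + 601; 762 = 1·601 + 161; 601 = 3·161 + 118; 161 = 1·118 + 43; 118 = 2·43 + 32; 43 = 1·32 + 11; 32 = 2·11 + 10; 11 = 1·10 + 1; 10 = 10·1 + 0. Last nonzero remainder: 1.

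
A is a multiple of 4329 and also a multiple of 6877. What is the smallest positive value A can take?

4329 = 3² · 13 · 37; 6877 = 13 · 23²
max exponents: 3² · 13 · 23² · 37 = 2290041

2290041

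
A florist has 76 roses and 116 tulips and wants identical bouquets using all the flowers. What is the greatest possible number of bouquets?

76 = 2² · 19
116 = 2² · 29
Common: 2² = 4

4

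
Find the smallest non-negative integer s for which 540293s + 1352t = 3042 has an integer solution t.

2

gcd(540293, 1352) = 169 (Euclid: 540293 = 399·1352 + 845; 1352 = 1·845 + 507; 845 = 1·507 + 338; 507 = 1·338 + 169; 338 = 2·169 + 0), and 169 | 3042.
Extended Euclid: 540293·(-3) + 1352·(1199) = 169. Scale by 18: s₀ = -54.
General solution s = s₀ + 8k; reducing mod 8 gives s = 2 (and t = -797).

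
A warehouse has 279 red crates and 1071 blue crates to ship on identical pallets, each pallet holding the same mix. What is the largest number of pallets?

9

Euclid: 1071 = 3·279 + 234; 279 = 1·234 + 45; 234 = 5·45 + 9; 45 = 5·9 + 0. Last nonzero remainder: 9.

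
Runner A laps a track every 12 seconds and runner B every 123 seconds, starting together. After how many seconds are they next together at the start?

492

gcd first: 123 = 10·12 + 3; 12 = 4·3 + 0 → gcd = 3
lcm = 12·123/gcd = 1476/3 = 492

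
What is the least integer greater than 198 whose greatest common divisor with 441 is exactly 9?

441 = 9·49. Any k with gcd(k, 441) = 9 is a multiple of 9, say 9s, with s coprime to 49.
Need s > 198/9, so s ≥ 23. First s ≥ 23 with gcd(s, 49) = 1 is s = 23. Thus k = 9·23 = 207.

207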